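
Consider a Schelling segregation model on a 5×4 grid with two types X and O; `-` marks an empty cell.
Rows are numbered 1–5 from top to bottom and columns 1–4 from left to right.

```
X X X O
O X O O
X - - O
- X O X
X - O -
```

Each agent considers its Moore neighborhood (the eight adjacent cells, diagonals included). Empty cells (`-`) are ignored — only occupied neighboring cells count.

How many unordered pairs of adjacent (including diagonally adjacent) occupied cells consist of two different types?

14

Scan each occupied cell's neighbors to the right and below (and the two forward diagonals) so each pair is counted once.
From row 1: 6 unlike of 13 pairs (running 6/13).
From row 2: 3 unlike of 7 pairs (running 9/20).
From row 3: 1 unlike of 3 pairs (running 10/23).
From row 4: 4 unlike of 6 pairs (running 14/29).
Total adjacent occupied pairs: 29; unlike-type pairs: 14.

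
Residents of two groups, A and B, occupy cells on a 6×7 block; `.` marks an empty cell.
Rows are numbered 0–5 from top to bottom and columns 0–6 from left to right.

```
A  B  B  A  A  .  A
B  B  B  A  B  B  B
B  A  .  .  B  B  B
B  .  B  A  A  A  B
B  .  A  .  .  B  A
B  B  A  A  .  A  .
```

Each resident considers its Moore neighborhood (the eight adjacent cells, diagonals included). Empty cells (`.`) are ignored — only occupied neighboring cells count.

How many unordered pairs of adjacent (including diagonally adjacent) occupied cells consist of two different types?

Scan each occupied cell's neighbors to the right and below (and the two forward diagonals) so each pair is counted once.
From row 0: 11 unlike of 20 pairs (running 11/20).
From row 1: 6 unlike of 19 pairs (running 17/39).
From row 2: 9 unlike of 14 pairs (running 26/53).
From row 3: 6 unlike of 12 pairs (running 32/65).
From row 4: 3 unlike of 8 pairs (running 35/73).
From row 5: 1 unlike of 3 pairs (running 36/76).
Total adjacent occupied pairs: 76; unlike-type pairs: 36.

36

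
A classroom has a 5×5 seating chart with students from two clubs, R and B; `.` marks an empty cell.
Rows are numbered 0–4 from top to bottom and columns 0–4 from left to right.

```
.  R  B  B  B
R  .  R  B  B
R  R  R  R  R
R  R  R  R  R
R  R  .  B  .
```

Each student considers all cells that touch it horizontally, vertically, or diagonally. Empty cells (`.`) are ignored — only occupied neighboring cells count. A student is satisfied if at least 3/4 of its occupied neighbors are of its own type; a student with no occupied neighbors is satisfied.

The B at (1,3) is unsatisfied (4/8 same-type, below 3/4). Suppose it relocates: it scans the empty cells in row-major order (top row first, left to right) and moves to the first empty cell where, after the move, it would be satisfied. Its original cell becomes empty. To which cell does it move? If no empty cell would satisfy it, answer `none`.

none

Vacating (1,3). Empty cells in order:
  (0,0): 0/2 same-type → still unsatisfied.
  (1,1): 1/7 same-type → still unsatisfied.
  (4,2): 1/5 same-type → still unsatisfied.
  (4,4): 1/3 same-type → still unsatisfied.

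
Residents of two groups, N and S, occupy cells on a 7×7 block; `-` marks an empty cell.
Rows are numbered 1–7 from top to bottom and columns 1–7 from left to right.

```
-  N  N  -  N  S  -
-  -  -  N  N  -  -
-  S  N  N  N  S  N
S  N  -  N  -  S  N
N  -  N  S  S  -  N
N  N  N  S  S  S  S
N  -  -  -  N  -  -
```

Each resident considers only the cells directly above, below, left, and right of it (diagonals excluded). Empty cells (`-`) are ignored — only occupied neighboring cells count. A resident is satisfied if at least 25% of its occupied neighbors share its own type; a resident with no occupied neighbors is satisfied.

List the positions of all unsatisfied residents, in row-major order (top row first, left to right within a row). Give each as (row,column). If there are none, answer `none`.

Row 1: (1,2)N 1/1 ok · (1,3)N 1/1 ok · (1,5)N 1/2 ok · (1,6)S 0/1 unhappy
Row 2: (2,4)N 2/2 ok · (2,5)N 3/3 ok
Row 3: (3,2)S 0/2 unhappy · (3,3)N 1/2 ok · (3,4)N 4/4 ok · (3,5)N 2/3 ok · (3,6)S 1/3 ok · (3,7)N 1/2 ok
Row 4: (4,1)S 0/2 unhappy · (4,2)N 0/2 unhappy · (4,4)N 1/2 ok · (4,6)S 1/2 ok · (4,7)N 2/3 ok
Row 5: (5,1)N 1/2 ok · (5,3)N 1/2 ok · (5,4)S 2/4 ok · (5,5)S 2/2 ok · (5,7)N 1/2 ok
Row 6: (6,1)N 3/3 ok · (6,2)N 2/2 ok · (6,3)N 2/3 ok · (6,4)S 2/3 ok · (6,5)S 3/4 ok · (6,6)S 2/2 ok · (6,7)S 1/2 ok
Row 7: (7,1)N 1/1 ok · (7,5)N 0/1 unhappy

(1,6), (3,2), (4,1), (4,2), (7,5)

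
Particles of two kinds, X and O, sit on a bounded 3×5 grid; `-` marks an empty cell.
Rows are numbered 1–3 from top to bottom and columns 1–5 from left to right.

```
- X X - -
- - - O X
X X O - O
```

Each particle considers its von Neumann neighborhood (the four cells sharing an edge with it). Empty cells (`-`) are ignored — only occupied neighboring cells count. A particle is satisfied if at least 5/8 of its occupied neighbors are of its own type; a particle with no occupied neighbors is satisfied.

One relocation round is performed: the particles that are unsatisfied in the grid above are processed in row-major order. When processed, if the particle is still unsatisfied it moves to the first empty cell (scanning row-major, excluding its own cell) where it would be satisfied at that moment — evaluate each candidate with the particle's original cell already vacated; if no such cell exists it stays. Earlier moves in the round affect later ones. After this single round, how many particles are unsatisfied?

Initially unsatisfied (in order): (2,4), (2,5), (3,2), (3,3), (3,5).
  (2,4) → (3,4).
  (2,5) → (1,1).
  (3,2) → (1,4).
  (3,3): now satisfied by earlier moves; stays.
  (3,5): now satisfied by earlier moves; stays.
Resulting grid:
X X X X -
- - - - -
X - O O O
All satisfied now.

0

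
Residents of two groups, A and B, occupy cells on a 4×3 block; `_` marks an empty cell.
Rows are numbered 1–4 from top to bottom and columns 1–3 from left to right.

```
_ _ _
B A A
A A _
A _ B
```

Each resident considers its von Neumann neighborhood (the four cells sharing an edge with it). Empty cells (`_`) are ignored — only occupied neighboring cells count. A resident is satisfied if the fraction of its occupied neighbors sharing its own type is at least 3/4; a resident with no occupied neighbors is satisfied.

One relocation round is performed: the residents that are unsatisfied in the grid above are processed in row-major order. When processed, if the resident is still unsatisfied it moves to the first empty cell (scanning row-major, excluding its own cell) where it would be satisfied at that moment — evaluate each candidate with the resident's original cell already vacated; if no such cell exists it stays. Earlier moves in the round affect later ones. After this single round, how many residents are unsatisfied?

0

Initially unsatisfied (in order): (2,1), (2,2), (3,1).
  (2,1) → (1,1).
  (2,2): now satisfied by earlier moves; stays.
  (3,1): now satisfied by earlier moves; stays.
Resulting grid:
B _ _
_ A A
A A _
A _ B
All satisfied now.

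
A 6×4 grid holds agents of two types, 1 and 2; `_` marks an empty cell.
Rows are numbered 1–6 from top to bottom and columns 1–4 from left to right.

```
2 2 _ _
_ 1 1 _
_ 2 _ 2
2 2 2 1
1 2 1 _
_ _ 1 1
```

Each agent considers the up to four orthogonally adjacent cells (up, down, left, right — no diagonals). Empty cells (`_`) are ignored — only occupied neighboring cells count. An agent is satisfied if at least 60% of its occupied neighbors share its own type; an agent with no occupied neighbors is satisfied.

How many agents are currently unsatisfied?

10

Row 1: (1,1)2 1/1 satisfied · (1,2)2 1/2 not
Row 2: (2,2)1 1/3 not · (2,3)1 1/1 satisfied
Row 3: (3,2)2 1/2 not · (3,4)2 0/1 not
Row 4: (4,1)2 1/2 not · (4,2)2 4/4 satisfied · (4,3)2 1/3 not · (4,4)1 0/2 not
Row 5: (5,1)1 0/2 not · (5,2)2 1/3 not · (5,3)1 1/3 not
Row 6: (6,3)1 2/2 satisfied · (6,4)1 1/1 satisfied
Unsatisfied: (1,2), (2,2), (3,2), (3,4), (4,1), (4,3), (4,4), (5,1), (5,2), (5,3) — 10 in total.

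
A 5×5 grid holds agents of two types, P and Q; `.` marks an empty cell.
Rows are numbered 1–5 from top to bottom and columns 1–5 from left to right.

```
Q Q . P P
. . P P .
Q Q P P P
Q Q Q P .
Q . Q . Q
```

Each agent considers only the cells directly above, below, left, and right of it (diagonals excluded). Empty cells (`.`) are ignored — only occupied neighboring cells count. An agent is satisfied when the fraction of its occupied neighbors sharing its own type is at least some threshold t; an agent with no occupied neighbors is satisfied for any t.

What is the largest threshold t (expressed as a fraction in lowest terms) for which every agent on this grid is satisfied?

1/2

(1,1)Q 1/1
(1,2)Q 1/1
(1,4)P 2/2
(1,5)P 1/1
(2,3)P 2/2
(2,4)P 3/3
(3,1)Q 2/2
(3,2)Q 2/3
(3,3)P 2/4
(3,4)P 4/4
(3,5)P 1/1
(4,1)Q 3/3
(4,2)Q 3/3
(4,3)Q 2/4
(4,4)P 1/2
(5,1)Q 1/1
(5,3)Q 1/1
(5,5)Q — no occupied neighbors
The smallest same-type fraction is 2/4 at (3,3), which reduces to 1/2. Any threshold above that leaves this agent unsatisfied.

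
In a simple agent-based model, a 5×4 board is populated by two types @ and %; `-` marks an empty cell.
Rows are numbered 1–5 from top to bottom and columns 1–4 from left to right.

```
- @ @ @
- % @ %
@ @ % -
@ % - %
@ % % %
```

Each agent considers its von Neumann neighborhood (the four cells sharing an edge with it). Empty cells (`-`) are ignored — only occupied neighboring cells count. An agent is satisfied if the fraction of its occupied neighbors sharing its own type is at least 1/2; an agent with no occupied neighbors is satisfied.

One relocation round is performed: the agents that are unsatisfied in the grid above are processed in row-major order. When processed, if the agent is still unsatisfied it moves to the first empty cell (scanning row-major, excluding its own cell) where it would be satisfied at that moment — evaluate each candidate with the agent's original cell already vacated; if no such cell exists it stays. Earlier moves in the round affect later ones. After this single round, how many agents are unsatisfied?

Initially unsatisfied (in order): (2,2), (2,3), (2,4), (3,2), (3,3), (4,2).
  (2,2) → (3,4).
  (2,3) → (1,1).
  (2,4): now satisfied by earlier moves; stays.
  (3,2) → (2,1).
  (3,3): now satisfied by earlier moves; stays.
  (4,2): now satisfied by earlier moves; stays.
Resulting grid:
@ @ @ @
@ - - %
@ - % %
@ % - %
@ % % %
All satisfied now.

0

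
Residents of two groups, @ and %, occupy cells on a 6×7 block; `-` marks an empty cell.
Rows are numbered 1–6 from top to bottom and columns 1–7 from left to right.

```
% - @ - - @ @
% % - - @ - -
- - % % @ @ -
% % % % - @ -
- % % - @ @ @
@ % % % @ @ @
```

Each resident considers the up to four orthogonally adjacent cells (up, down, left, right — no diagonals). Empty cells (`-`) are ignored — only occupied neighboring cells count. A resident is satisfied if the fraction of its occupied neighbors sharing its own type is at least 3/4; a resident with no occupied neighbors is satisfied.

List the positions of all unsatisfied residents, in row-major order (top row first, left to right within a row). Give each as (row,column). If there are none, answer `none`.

(1,1)% 1/1 ok
(1,3)@ 0/0 ok
(1,6)@ 1/1 ok
(1,7)@ 1/1 ok
(2,1)% 2/2 ok
(2,2)% 1/1 ok
(2,5)@ 1/1 ok
(3,3)% 2/2 ok
(3,4)% 2/3 unhappy
(3,5)@ 2/3 unhappy
(3,6)@ 2/2 ok
(4,1)% 1/1 ok
(4,2)% 3/3 ok
(4,3)% 4/4 ok
(4,4)% 2/2 ok
(4,6)@ 2/2 ok
(5,2)% 3/3 ok
(5,3)% 3/3 ok
(5,5)@ 2/2 ok
(5,6)@ 4/4 ok
(5,7)@ 2/2 ok
(6,1)@ 0/1 unhappy
(6,2)% 2/3 unhappy
(6,3)% 3/3 ok
(6,4)% 1/2 unhappy
(6,5)@ 2/3 unhappy
(6,6)@ 3/3 ok
(6,7)@ 2/2 ok

(3,4), (3,5), (6,1), (6,2), (6,4), (6,5)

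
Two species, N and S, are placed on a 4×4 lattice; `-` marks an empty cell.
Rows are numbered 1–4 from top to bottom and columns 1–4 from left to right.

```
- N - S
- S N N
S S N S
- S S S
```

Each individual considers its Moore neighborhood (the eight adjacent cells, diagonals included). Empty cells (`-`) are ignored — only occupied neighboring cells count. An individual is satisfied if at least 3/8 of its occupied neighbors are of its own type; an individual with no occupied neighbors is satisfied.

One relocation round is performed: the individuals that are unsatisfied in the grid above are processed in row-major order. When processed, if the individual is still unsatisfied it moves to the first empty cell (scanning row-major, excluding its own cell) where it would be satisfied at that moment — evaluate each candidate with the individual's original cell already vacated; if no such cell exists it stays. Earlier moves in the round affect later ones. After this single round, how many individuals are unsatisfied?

Initially unsatisfied (in order): (1,4), (3,3).
  (1,4) → (1,1).
  (3,3) → (1,3).
Resulting grid:
S N N -
- S N N
S S - S
- S S S
All satisfied now.

0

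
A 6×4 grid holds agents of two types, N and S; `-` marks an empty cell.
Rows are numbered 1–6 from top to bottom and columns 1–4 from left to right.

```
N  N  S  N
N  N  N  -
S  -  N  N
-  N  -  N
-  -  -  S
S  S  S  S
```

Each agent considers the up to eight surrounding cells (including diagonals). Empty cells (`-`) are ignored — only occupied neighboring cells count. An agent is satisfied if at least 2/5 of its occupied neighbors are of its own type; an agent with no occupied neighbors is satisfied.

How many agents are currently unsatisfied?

2

Row 1: (1,1)N 3/3 ok · (1,2)N 4/5 ok · (1,3)S 0/4 unhappy · (1,4)N 1/2 ok
Row 2: (2,1)N 3/4 ok · (2,2)N 5/7 ok · (2,3)N 5/6 ok
Row 3: (3,1)S 0/3 unhappy · (3,3)N 5/5 ok · (3,4)N 3/3 ok
Row 4: (4,2)N 1/2 ok · (4,4)N 2/3 ok
Row 5: (5,4)S 2/3 ok
Row 6: (6,1)S 1/1 ok · (6,2)S 2/2 ok · (6,3)S 3/3 ok · (6,4)S 2/2 ok
Unsatisfied: (1,3), (3,1) — 2 in total.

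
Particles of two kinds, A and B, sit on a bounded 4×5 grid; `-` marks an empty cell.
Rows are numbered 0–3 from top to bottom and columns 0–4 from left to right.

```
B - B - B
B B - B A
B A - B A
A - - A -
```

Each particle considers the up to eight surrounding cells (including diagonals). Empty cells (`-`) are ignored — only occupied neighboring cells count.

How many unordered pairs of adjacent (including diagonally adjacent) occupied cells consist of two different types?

Scan each occupied cell's neighbors to the right and below (and the two forward diagonals) so each pair is counted once.
From row 0: 1 unlike of 6 pairs (running 1/6).
From row 1: 5 unlike of 10 pairs (running 6/16).
From row 2: 4 unlike of 6 pairs (running 10/22).
Total adjacent occupied pairs: 22; unlike-type pairs: 10.

10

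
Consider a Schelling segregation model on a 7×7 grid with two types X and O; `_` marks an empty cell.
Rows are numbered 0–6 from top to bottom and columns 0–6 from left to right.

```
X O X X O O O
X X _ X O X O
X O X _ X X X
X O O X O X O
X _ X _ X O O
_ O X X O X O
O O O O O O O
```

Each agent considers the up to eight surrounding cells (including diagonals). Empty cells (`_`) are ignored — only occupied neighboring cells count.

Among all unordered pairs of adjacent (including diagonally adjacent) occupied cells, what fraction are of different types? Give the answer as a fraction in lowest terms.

59/121

Scan each occupied cell's neighbors to the right and below (and the two forward diagonals) so each pair is counted once.
Row 0: X(0,0)–O(0,1)≠ X(0,0)–X(1,0)= X(0,0)–X(1,1)= O(0,1)–X(0,2)≠ O(0,1)–X(1,1)≠ O(0,1)–X(1,0)≠ X(0,2)–X(0,3)= X(0,2)–X(1,3)= X(0,2)–X(1,1)= X(0,3)–O(0,4)≠ X(0,3)–X(1,3)= X(0,3)–O(1,4)≠ O(0,4)–O(0,5)= O(0,4)–O(1,4)= O(0,4)–X(1,5)≠ O(0,4)–X(1,3)≠ O(0,5)–O(0,6)= O(0,5)–X(1,5)≠ O(0,5)–O(1,6)= O(0,5)–O(1,4)= O(0,6)–O(1,6)= O(0,6)–X(1,5)≠  → 10/22 unlike.
Row 1: X(1,0)–X(1,1)= X(1,0)–X(2,0)= X(1,0)–O(2,1)≠ X(1,1)–O(2,1)≠ X(1,1)–X(2,2)= X(1,1)–X(2,0)= X(1,3)–O(1,4)≠ X(1,3)–X(2,4)= X(1,3)–X(2,2)= O(1,4)–X(1,5)≠ O(1,4)–X(2,4)≠ O(1,4)–X(2,5)≠ X(1,5)–O(1,6)≠ X(1,5)–X(2,5)= X(1,5)–X(2,6)= X(1,5)–X(2,4)= O(1,6)–X(2,6)≠ O(1,6)–X(2,5)≠  → 9/18 unlike.
Row 2: X(2,0)–O(2,1)≠ X(2,0)–X(3,0)= X(2,0)–O(3,1)≠ O(2,1)–X(2,2)≠ O(2,1)–O(3,1)= O(2,1)–O(3,2)= O(2,1)–X(3,0)≠ X(2,2)–O(3,2)≠ X(2,2)–X(3,3)= X(2,2)–O(3,1)≠ X(2,4)–X(2,5)= X(2,4)–O(3,4)≠ X(2,4)–X(3,5)= X(2,4)–X(3,3)= X(2,5)–X(2,6)= X(2,5)–X(3,5)= X(2,5)–O(3,6)≠ X(2,5)–O(3,4)≠ X(2,6)–O(3,6)≠ X(2,6)–X(3,5)=  → 10/20 unlike.
Row 3: X(3,0)–O(3,1)≠ X(3,0)–X(4,0)= O(3,1)–O(3,2)= O(3,1)–X(4,2)≠ O(3,1)–X(4,0)≠ O(3,2)–X(3,3)≠ O(3,2)–X(4,2)≠ X(3,3)–O(3,4)≠ X(3,3)–X(4,4)= X(3,3)–X(4,2)= O(3,4)–X(3,5)≠ O(3,4)–X(4,4)≠ O(3,4)–O(4,5)= X(3,5)–O(3,6)≠ X(3,5)–O(4,5)≠ X(3,5)–O(4,6)≠ X(3,5)–X(4,4)= O(3,6)–O(4,6)= O(3,6)–O(4,5)=  → 11/19 unlike.
Row 4: X(4,0)–O(5,1)≠ X(4,2)–X(5,2)= X(4,2)–X(5,3)= X(4,2)–O(5,1)≠ X(4,4)–O(4,5)≠ X(4,4)–O(5,4)≠ X(4,4)–X(5,5)= X(4,4)–X(5,3)= O(4,5)–O(4,6)= O(4,5)–X(5,5)≠ O(4,5)–O(5,6)= O(4,5)–O(5,4)= O(4,6)–O(5,6)= O(4,6)–X(5,5)≠  → 6/14 unlike.
Row 5: O(5,1)–X(5,2)≠ O(5,1)–O(6,1)= O(5,1)–O(6,2)= O(5,1)–O(6,0)= X(5,2)–X(5,3)= X(5,2)–O(6,2)≠ X(5,2)–O(6,3)≠ X(5,2)–O(6,1)≠ X(5,3)–O(5,4)≠ X(5,3)–O(6,3)≠ X(5,3)–O(6,4)≠ X(5,3)–O(6,2)≠ O(5,4)–X(5,5)≠ O(5,4)–O(6,4)= O(5,4)–O(6,5)= O(5,4)–O(6,3)= X(5,5)–O(5,6)≠ X(5,5)–O(6,5)≠ X(5,5)–O(6,6)≠ X(5,5)–O(6,4)≠ O(5,6)–O(6,6)= O(5,6)–O(6,5)=  → 13/22 unlike.
Row 6: O(6,0)–O(6,1)= O(6,1)–O(6,2)= O(6,2)–O(6,3)= O(6,3)–O(6,4)= O(6,4)–O(6,5)= O(6,5)–O(6,6)=  → 0/6 unlike.
Total adjacent occupied pairs: 121; unlike-type pairs: 59.
59/121 is already in lowest terms.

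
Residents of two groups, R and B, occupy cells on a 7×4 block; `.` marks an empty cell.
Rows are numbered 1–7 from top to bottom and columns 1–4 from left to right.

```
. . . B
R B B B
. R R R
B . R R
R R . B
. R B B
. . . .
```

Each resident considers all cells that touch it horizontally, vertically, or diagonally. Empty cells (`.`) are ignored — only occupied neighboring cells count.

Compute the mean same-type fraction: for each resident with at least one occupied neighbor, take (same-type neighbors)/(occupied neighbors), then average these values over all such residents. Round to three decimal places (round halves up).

(1,4)B 2/2
(2,1)R 1/2
(2,2)B 1/4
(2,3)B 3/6
(2,4)B 2/4
(3,2)R 3/6
(3,3)R 4/7
(3,4)R 3/5
(4,1)B 0/3
(4,3)R 5/6
(4,4)R 3/4
(5,1)R 2/3
(5,2)R 3/5
(5,4)B 2/4
(6,2)R 2/3
(6,3)B 2/4
(6,4)B 2/2
Sum over 17 residents: 2/2 + 1/2 + 1/4 + 3/6 + 2/4 + 3/6 + 4/7 + 3/5 + 0/3 + 5/6 + 3/4 + 2/3 + 3/5 + 2/4 + 2/3 + 2/4 + 2/2 = 2087/210; mean = 2087/210 ÷ 17 = 2087/3570 = 0.584593… → 0.585.

0.585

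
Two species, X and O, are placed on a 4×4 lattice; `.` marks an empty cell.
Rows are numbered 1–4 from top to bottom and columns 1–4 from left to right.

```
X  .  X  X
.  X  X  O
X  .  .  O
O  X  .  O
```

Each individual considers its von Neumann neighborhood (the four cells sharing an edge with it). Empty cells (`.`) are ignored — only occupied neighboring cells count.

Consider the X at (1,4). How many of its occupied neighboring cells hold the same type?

Occupied neighbors of (1,4): (2,4)=O, (1,3)=X.
Same type (X): 1 of 2.

1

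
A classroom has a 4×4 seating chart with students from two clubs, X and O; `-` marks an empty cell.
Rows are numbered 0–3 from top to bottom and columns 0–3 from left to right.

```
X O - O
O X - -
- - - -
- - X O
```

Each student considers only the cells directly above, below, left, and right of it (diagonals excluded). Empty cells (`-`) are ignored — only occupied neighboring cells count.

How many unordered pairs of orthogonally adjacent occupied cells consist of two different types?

Scan each occupied cell's neighbors to the right and below so each pair is counted once.
From row 0: 3 unlike of 3 pairs (running 3/3).
From row 1: 1 unlike of 1 pairs (running 4/4).
From row 3: 1 unlike of 1 pairs (running 5/5).
Total adjacent occupied pairs: 5; unlike-type pairs: 5.

5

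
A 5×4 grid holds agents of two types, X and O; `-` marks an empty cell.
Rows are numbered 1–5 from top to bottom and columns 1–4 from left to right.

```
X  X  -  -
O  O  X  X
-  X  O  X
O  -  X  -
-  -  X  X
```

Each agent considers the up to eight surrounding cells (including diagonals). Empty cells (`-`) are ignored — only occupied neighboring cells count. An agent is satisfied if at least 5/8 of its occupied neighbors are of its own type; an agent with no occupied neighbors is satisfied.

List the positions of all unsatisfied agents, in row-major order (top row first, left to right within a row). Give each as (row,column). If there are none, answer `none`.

(1,1), (1,2), (2,1), (2,2), (3,2), (3,3), (4,1)

(1,1)X 1/3 not
(1,2)X 2/4 not
(2,1)O 1/4 not
(2,2)O 2/6 not
(2,3)X 4/6 satisfied
(2,4)X 2/3 satisfied
(3,2)X 2/6 not
(3,3)O 1/6 not
(3,4)X 3/4 satisfied
(4,1)O 0/1 not
(4,3)X 4/5 satisfied
(5,3)X 2/2 satisfied
(5,4)X 2/2 satisfied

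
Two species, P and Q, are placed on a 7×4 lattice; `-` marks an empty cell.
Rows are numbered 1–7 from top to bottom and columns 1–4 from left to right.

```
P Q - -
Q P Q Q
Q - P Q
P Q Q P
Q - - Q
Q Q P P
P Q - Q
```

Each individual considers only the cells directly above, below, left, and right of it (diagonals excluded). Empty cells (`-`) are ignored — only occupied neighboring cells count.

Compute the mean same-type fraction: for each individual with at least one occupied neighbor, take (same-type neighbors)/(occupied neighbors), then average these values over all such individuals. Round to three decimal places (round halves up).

Row 1: (1,1)P 0/2 · (1,2)Q 0/2
Row 2: (2,1)Q 1/3 · (2,2)P 0/3 · (2,3)Q 1/3 · (2,4)Q 2/2
Row 3: (3,1)Q 1/2 · (3,3)P 0/3 · (3,4)Q 1/3
Row 4: (4,1)P 0/3 · (4,2)Q 1/2 · (4,3)Q 1/3 · (4,4)P 0/3
Row 5: (5,1)Q 1/2 · (5,4)Q 0/2
Row 6: (6,1)Q 2/3 · (6,2)Q 2/3 · (6,3)P 1/2 · (6,4)P 1/3
Row 7: (7,1)P 0/2 · (7,2)Q 1/2 · (7,4)Q 0/1
Sum over 22 individuals: 0/2 + 0/2 + 1/3 + 0/3 + 1/3 + 2/2 + 1/2 + 0/3 + 1/3 + 0/3 + 1/2 + 1/3 + 0/3 + 1/2 + 0/2 + 2/3 + 2/3 + 1/2 + 1/3 + 0/2 + 1/2 + 0/1 = 13/2; mean = 13/2 ÷ 22 = 13/44 = 0.295454… → 0.295.

0.295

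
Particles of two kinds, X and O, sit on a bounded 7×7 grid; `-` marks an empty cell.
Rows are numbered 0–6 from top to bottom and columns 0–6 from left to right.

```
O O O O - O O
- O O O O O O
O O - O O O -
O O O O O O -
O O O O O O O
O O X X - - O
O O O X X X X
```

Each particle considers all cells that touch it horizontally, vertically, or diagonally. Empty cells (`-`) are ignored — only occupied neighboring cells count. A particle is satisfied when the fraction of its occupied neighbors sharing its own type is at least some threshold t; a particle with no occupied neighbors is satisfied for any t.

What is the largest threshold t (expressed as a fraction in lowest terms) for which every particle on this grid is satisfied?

(0,0)O 2/2
(0,1)O 4/4
(0,2)O 5/5
(0,3)O 4/4
(0,5)O 4/4
(0,6)O 3/3
(1,1)O 6/6
(1,2)O 7/7
(1,3)O 6/6
(1,4)O 7/7
(1,5)O 6/6
(1,6)O 4/4
(2,0)O 4/4
(2,1)O 6/6
(2,3)O 7/7
(2,4)O 8/8
(2,5)O 6/6
(3,0)O 5/5
(3,1)O 7/7
(3,2)O 7/7
(3,3)O 7/7
(3,4)O 8/8
(3,5)O 6/6
(4,0)O 5/5
(4,1)O 7/8
(4,2)O 6/8
(4,3)O 5/7
(4,4)O 5/6
(4,5)O 5/5
(4,6)O 3/3
(5,0)O 5/5
(5,1)O 7/8
(5,2)X 2/8
(5,3)X 3/7
(5,6)O 2/4
(6,0)O 3/3
(6,1)O 4/5
(6,2)O 2/5
(6,3)X 3/4
(6,4)X 3/3
(6,5)X 2/3
(6,6)X 1/2
The smallest same-type fraction is 2/8 at (5,2), which reduces to 1/4. Any threshold above that leaves this particle unsatisfied.

1/4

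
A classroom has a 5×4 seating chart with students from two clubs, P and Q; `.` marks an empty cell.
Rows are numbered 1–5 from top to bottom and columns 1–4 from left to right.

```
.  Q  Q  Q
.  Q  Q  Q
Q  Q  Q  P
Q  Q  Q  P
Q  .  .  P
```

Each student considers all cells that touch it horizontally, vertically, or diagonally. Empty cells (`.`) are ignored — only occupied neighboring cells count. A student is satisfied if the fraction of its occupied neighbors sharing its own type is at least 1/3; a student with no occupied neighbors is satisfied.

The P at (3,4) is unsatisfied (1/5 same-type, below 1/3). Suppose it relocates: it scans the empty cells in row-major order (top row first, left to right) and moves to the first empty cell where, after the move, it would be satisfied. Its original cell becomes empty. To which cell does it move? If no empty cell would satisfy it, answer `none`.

(5,3)

Vacating (3,4). Empty cells in order:
  (1,1): 0/2 same-type → still unsatisfied.
  (2,1): 0/4 same-type → still unsatisfied.
  (5,2): 0/4 same-type → still unsatisfied.
  (5,3): 2/4 same-type → satisfied — stop here.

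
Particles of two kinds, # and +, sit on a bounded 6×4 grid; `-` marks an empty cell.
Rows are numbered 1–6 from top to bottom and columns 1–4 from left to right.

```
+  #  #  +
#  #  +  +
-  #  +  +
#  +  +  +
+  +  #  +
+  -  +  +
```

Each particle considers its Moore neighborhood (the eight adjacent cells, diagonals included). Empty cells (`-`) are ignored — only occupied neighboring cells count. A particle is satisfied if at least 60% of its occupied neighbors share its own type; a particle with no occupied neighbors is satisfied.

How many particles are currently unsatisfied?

8

Row 1: (1,1)+ 0/3 ✗ · (1,2)# 3/5 ✓ · (1,3)# 2/5 ✗ · (1,4)+ 2/3 ✓
Row 2: (2,1)# 3/4 ✓ · (2,2)# 4/7 ✗ · (2,3)+ 4/8 ✗ · (2,4)+ 4/5 ✓
Row 3: (3,2)# 3/7 ✗ · (3,3)+ 6/8 ✓ · (3,4)+ 5/5 ✓
Row 4: (4,1)# 1/4 ✗ · (4,2)+ 4/7 ✗ · (4,3)+ 6/8 ✓ · (4,4)+ 4/5 ✓
Row 5: (5,1)+ 3/4 ✓ · (5,2)+ 5/7 ✓ · (5,3)# 0/7 ✗ · (5,4)+ 4/5 ✓
Row 6: (6,1)+ 2/2 ✓ · (6,3)+ 3/4 ✓ · (6,4)+ 2/3 ✓
Unsatisfied: (1,1), (1,3), (2,2), (2,3), (3,2), (4,1), (4,2), (5,3) — 8 in total.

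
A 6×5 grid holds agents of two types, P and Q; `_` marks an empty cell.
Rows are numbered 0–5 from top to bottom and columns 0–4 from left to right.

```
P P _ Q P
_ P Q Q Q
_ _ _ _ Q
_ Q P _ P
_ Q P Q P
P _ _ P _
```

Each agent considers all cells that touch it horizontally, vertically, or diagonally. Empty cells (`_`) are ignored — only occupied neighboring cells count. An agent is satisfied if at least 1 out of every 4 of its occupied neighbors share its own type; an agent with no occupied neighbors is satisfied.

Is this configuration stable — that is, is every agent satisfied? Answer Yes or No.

Row 0: (0,0)P 2/2 ✓ · (0,1)P 2/3 ✓ · (0,3)Q 3/4 ✓ · (0,4)P 0/3 ✗
Row 1: (1,1)P 2/3 ✓ · (1,2)Q 2/4 ✓ · (1,3)Q 4/5 ✓ · (1,4)Q 3/4 ✓
Row 2: (2,4)Q 2/3 ✓
Row 3: (3,1)Q 1/3 ✓ · (3,2)P 1/4 ✓ · (3,4)P 1/3 ✓
Row 4: (4,1)Q 1/4 ✓ · (4,2)P 2/5 ✓ · (4,3)Q 0/5 ✗ · (4,4)P 2/3 ✓
Row 5: (5,0)P 0/1 ✗ · (5,3)P 2/3 ✓
For instance (0,4) has only 0/3 same-type neighbors, below 1/4.

No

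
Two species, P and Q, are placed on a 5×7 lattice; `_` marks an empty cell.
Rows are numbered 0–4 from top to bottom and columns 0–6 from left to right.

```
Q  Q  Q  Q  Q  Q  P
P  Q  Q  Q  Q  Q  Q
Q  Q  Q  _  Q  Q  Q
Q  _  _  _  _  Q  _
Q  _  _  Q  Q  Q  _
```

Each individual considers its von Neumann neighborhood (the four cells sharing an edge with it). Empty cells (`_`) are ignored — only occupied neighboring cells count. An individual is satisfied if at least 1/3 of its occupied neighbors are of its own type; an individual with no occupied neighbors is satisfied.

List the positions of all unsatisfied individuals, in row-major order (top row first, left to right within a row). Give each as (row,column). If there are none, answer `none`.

(0,6), (1,0)

Row 0: (0,0)Q 1/2 satisfied · (0,1)Q 3/3 satisfied · (0,2)Q 3/3 satisfied · (0,3)Q 3/3 satisfied · (0,4)Q 3/3 satisfied · (0,5)Q 2/3 satisfied · (0,6)P 0/2 not
Row 1: (1,0)P 0/3 not · (1,1)Q 3/4 satisfied · (1,2)Q 4/4 satisfied · (1,3)Q 3/3 satisfied · (1,4)Q 4/4 satisfied · (1,5)Q 4/4 satisfied · (1,6)Q 2/3 satisfied
Row 2: (2,0)Q 2/3 satisfied · (2,1)Q 3/3 satisfied · (2,2)Q 2/2 satisfied · (2,4)Q 2/2 satisfied · (2,5)Q 4/4 satisfied · (2,6)Q 2/2 satisfied
Row 3: (3,0)Q 2/2 satisfied · (3,5)Q 2/2 satisfied
Row 4: (4,0)Q 1/1 satisfied · (4,3)Q 1/1 satisfied · (4,4)Q 2/2 satisfied · (4,5)Q 2/2 satisfied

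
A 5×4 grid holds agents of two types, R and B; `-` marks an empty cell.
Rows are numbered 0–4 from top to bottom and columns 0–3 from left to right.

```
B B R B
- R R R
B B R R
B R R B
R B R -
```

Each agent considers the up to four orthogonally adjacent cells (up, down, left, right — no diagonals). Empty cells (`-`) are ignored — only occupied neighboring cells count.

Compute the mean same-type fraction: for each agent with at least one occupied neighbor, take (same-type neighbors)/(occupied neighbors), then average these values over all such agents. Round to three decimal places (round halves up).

Row 0: (0,0)B 1/1 · (0,1)B 1/3 · (0,2)R 1/3 · (0,3)B 0/2
Row 1: (1,1)R 1/3 · (1,2)R 4/4 · (1,3)R 2/3
Row 2: (2,0)B 2/2 · (2,1)B 1/4 · (2,2)R 3/4 · (2,3)R 2/3
Row 3: (3,0)B 1/3 · (3,1)R 1/4 · (3,2)R 3/4 · (3,3)B 0/2
Row 4: (4,0)R 0/2 · (4,1)B 0/3 · (4,2)R 1/2
Sum over 18 agents: 1/1 + 1/3 + 1/3 + 0/2 + 1/3 + 4/4 + 2/3 + 2/2 + 1/4 + 3/4 + 2/3 + 1/3 + 1/4 + 3/4 + 0/2 + 0/2 + 0/3 + 1/2 = 49/6; mean = 49/6 ÷ 18 = 49/108 = 0.453703… → 0.454.

0.454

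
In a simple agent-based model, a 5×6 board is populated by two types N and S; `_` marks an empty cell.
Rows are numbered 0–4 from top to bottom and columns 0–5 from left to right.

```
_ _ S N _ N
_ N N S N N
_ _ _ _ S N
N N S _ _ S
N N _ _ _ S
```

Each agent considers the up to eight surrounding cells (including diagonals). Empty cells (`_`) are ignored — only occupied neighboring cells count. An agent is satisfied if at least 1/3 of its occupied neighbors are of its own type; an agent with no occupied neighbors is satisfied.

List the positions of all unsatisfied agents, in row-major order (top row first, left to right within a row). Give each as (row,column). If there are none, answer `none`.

Row 0: (0,2)S 1/4 not · (0,3)N 2/4 satisfied · (0,5)N 2/2 satisfied
Row 1: (1,1)N 1/2 satisfied · (1,2)N 2/4 satisfied · (1,3)S 2/5 satisfied · (1,4)N 4/6 satisfied · (1,5)N 3/4 satisfied
Row 2: (2,4)S 2/5 satisfied · (2,5)N 2/4 satisfied
Row 3: (3,0)N 3/3 satisfied · (3,1)N 3/4 satisfied · (3,2)S 0/2 not · (3,5)S 2/3 satisfied
Row 4: (4,0)N 3/3 satisfied · (4,1)N 3/4 satisfied · (4,5)S 1/1 satisfied

(0,2), (3,2)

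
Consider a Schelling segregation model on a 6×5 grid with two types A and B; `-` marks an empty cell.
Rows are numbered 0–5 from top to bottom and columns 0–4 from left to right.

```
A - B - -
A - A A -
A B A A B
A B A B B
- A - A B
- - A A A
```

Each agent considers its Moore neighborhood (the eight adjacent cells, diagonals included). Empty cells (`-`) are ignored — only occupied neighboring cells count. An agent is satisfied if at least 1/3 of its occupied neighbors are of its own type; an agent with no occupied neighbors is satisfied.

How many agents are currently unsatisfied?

(0,0)A 1/1 ✓
(0,2)B 0/2 ✗
(1,0)A 2/3 ✓
(1,2)A 3/5 ✓
(1,3)A 3/5 ✓
(2,0)A 2/4 ✓
(2,1)B 1/7 ✗
(2,2)A 4/7 ✓
(2,3)A 4/7 ✓
(2,4)B 2/4 ✓
(3,0)A 2/4 ✓
(3,1)B 1/6 ✗
(3,2)A 4/7 ✓
(3,3)B 3/7 ✓
(3,4)B 3/5 ✓
(4,1)A 3/4 ✓
(4,3)A 4/7 ✓
(4,4)B 2/5 ✓
(5,2)A 3/3 ✓
(5,3)A 3/4 ✓
(5,4)A 2/3 ✓
Unsatisfied: (0,2), (2,1), (3,1) — 3 in total.

3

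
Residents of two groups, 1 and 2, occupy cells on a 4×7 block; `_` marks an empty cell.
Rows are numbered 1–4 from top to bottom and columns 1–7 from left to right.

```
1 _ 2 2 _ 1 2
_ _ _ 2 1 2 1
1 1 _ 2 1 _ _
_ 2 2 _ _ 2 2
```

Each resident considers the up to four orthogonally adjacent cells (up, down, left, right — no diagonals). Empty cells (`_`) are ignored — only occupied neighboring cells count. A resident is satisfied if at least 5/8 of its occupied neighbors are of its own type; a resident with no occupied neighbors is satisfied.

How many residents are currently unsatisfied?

Row 1: (1,1)1 0/0 ok · (1,3)2 1/1 ok · (1,4)2 2/2 ok · (1,6)1 0/2 unhappy · (1,7)2 0/2 unhappy
Row 2: (2,4)2 2/3 ok · (2,5)1 1/3 unhappy · (2,6)2 0/3 unhappy · (2,7)1 0/2 unhappy
Row 3: (3,1)1 1/1 ok · (3,2)1 1/2 unhappy · (3,4)2 1/2 unhappy · (3,5)1 1/2 unhappy
Row 4: (4,2)2 1/2 unhappy · (4,3)2 1/1 ok · (4,6)2 1/1 ok · (4,7)2 1/1 ok
Unsatisfied: (1,6), (1,7), (2,5), (2,6), (2,7), (3,2), (3,4), (3,5), (4,2) — 9 in total.

9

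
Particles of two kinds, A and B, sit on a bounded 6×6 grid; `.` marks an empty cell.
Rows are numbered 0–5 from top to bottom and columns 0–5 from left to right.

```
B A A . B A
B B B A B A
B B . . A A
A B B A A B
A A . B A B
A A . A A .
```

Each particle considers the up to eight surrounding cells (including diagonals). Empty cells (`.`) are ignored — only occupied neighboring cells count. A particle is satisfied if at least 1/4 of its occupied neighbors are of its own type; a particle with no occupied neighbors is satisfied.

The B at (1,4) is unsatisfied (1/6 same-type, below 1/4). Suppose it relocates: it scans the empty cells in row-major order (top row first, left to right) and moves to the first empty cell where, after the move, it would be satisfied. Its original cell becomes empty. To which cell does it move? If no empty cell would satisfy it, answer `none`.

(0,3)

Vacating (1,4). Empty cells in order:
  (0,3): 2/4 same-type → satisfied — stop here.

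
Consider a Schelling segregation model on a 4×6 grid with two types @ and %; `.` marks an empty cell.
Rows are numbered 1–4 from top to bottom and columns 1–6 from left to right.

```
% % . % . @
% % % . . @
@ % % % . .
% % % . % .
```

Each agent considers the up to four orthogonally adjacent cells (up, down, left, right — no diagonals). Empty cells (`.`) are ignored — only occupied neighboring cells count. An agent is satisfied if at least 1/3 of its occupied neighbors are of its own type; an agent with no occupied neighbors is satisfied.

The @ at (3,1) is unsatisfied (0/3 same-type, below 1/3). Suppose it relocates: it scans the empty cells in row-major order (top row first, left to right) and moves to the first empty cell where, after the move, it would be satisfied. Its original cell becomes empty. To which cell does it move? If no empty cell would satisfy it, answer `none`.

(1,5)

Vacating (3,1). Empty cells in order:
  (1,3): 0/3 same-type → still unsatisfied.
  (1,5): 1/2 same-type → satisfied — stop here.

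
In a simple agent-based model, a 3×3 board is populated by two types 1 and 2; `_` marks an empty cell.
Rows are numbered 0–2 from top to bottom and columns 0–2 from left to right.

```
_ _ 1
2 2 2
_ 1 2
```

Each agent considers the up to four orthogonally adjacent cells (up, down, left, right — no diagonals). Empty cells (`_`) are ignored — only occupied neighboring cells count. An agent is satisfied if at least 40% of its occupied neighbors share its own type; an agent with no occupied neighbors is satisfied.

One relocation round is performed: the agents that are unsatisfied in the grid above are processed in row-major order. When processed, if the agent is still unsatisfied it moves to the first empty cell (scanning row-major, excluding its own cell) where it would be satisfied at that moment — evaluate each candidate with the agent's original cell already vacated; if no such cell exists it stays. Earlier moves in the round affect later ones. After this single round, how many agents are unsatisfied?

Initially unsatisfied (in order): (0,2), (2,1).
  (0,2) → (2,0).
  (2,1): no empty cell satisfies it; stays.
Resulting grid:
_ _ _
2 2 2
1 1 2
Unsatisfied now: (2,1).

1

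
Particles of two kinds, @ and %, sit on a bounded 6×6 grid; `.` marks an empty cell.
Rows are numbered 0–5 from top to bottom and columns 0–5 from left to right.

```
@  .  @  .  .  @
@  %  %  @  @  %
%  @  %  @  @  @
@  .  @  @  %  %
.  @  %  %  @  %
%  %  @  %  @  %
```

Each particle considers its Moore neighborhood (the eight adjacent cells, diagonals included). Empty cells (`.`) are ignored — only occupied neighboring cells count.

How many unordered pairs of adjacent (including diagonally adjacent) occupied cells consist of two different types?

Scan each occupied cell's neighbors to the right and below (and the two forward diagonals) so each pair is counted once.
Row 0: @(0,0)–@(1,0)= @(0,0)–%(1,1)≠ @(0,2)–%(1,2)≠ @(0,2)–@(1,3)= @(0,2)–%(1,1)≠ @(0,5)–%(1,5)≠ @(0,5)–@(1,4)=  → 4/7 unlike.
Row 1: @(1,0)–%(1,1)≠ @(1,0)–%(2,0)≠ @(1,0)–@(2,1)= %(1,1)–%(1,2)= %(1,1)–@(2,1)≠ %(1,1)–%(2,2)= %(1,1)–%(2,0)= %(1,2)–@(1,3)≠ %(1,2)–%(2,2)= %(1,2)–@(2,3)≠ %(1,2)–@(2,1)≠ @(1,3)–@(1,4)= @(1,3)–@(2,3)= @(1,3)–@(2,4)= @(1,3)–%(2,2)≠ @(1,4)–%(1,5)≠ @(1,4)–@(2,4)= @(1,4)–@(2,5)= @(1,4)–@(2,3)= %(1,5)–@(2,5)≠ %(1,5)–@(2,4)≠  → 10/21 unlike.
Row 2: %(2,0)–@(2,1)≠ %(2,0)–@(3,0)≠ @(2,1)–%(2,2)≠ @(2,1)–@(3,2)= @(2,1)–@(3,0)= %(2,2)–@(2,3)≠ %(2,2)–@(3,2)≠ %(2,2)–@(3,3)≠ @(2,3)–@(2,4)= @(2,3)–@(3,3)= @(2,3)–%(3,4)≠ @(2,3)–@(3,2)= @(2,4)–@(2,5)= @(2,4)–%(3,4)≠ @(2,4)–%(3,5)≠ @(2,4)–@(3,3)= @(2,5)–%(3,5)≠ @(2,5)–%(3,4)≠  → 11/18 unlike.
Row 3: @(3,0)–@(4,1)= @(3,2)–@(3,3)= @(3,2)–%(4,2)≠ @(3,2)–%(4,3)≠ @(3,2)–@(4,1)= @(3,3)–%(3,4)≠ @(3,3)–%(4,3)≠ @(3,3)–@(4,4)= @(3,3)–%(4,2)≠ %(3,4)–%(3,5)= %(3,4)–@(4,4)≠ %(3,4)–%(4,5)= %(3,4)–%(4,3)= %(3,5)–%(4,5)= %(3,5)–@(4,4)≠  → 7/15 unlike.
Row 4: @(4,1)–%(4,2)≠ @(4,1)–%(5,1)≠ @(4,1)–@(5,2)= @(4,1)–%(5,0)≠ %(4,2)–%(4,3)= %(4,2)–@(5,2)≠ %(4,2)–%(5,3)= %(4,2)–%(5,1)= %(4,3)–@(4,4)≠ %(4,3)–%(5,3)= %(4,3)–@(5,4)≠ %(4,3)–@(5,2)≠ @(4,4)–%(4,5)≠ @(4,4)–@(5,4)= @(4,4)–%(5,5)≠ @(4,4)–%(5,3)≠ %(4,5)–%(5,5)= %(4,5)–@(5,4)≠  → 11/18 unlike.
Row 5: %(5,0)–%(5,1)= %(5,1)–@(5,2)≠ @(5,2)–%(5,3)≠ %(5,3)–@(5,4)≠ @(5,4)–%(5,5)≠  → 4/5 unlike.
Total adjacent occupied pairs: 84; unlike-type pairs: 47.

47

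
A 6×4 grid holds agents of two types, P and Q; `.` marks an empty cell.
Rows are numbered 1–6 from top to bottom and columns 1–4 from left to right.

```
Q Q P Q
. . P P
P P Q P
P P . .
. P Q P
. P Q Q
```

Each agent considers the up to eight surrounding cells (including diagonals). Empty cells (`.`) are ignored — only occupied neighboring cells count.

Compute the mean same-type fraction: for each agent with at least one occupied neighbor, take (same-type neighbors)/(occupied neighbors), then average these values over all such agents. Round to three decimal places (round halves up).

0.526

(1,1)Q 1/1
(1,2)Q 1/3
(1,3)P 2/4
(1,4)Q 0/3
(2,3)P 4/7
(2,4)P 3/5
(3,1)P 3/3
(3,2)P 4/5
(3,3)Q 0/5
(3,4)P 2/3
(4,1)P 4/4
(4,2)P 4/6
(5,2)P 3/5
(5,3)Q 2/6
(5,4)P 0/3
(6,2)P 1/3
(6,3)Q 2/5
(6,4)Q 2/3
Sum over 18 agents: 1/1 + 1/3 + 2/4 + 0/3 + 4/7 + 3/5 + 3/3 + 4/5 + 0/5 + 2/3 + 4/4 + 4/6 + 3/5 + 2/6 + 0/3 + 1/3 + 2/5 + 2/3 = 663/70; mean = 663/70 ÷ 18 = 221/420 = 0.526190… → 0.526.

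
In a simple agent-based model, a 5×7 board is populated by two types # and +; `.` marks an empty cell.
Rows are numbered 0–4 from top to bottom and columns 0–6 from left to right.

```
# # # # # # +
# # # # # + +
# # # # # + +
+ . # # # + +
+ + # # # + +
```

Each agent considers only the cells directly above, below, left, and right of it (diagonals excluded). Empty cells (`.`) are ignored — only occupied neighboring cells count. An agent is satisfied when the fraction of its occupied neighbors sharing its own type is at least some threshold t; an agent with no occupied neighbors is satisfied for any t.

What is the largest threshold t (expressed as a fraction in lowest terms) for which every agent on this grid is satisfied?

1/3

(0,0)# 2/2
(0,1)# 3/3
(0,2)# 3/3
(0,3)# 3/3
(0,4)# 3/3
(0,5)# 1/3
(0,6)+ 1/2
(1,0)# 3/3
(1,1)# 4/4
(1,2)# 4/4
(1,3)# 4/4
(1,4)# 3/4
(1,5)+ 2/4
(1,6)+ 3/3
(2,0)# 2/3
(2,1)# 3/3
(2,2)# 4/4
(2,3)# 4/4
(2,4)# 3/4
(2,5)+ 3/4
(2,6)+ 3/3
(3,0)+ 1/2
(3,2)# 3/3
(3,3)# 4/4
(3,4)# 3/4
(3,5)+ 3/4
(3,6)+ 3/3
(4,0)+ 2/2
(4,1)+ 1/2
(4,2)# 2/3
(4,3)# 3/3
(4,4)# 2/3
(4,5)+ 2/3
(4,6)+ 2/2
The smallest same-type fraction is 1/3 at (0,5), which reduces to 1/3. Any threshold above that leaves this agent unsatisfied.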